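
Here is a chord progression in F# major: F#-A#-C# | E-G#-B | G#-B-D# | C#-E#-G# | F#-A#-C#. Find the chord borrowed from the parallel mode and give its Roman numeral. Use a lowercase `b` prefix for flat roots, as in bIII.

The diatonic triads in F# major are F#, G#m, A#m, B, C#, D#m, E#dim. F#–A#–C# = F#, G#–B–D# = G#m and C#–E#–G# = C# are all diatonic. E–G#–B is not: scale degree 7 in F# major carries E#dim (vii°). In F# minor the chord on that degree is E, so here it functions as bVII, borrowed from the parallel minor.

bVII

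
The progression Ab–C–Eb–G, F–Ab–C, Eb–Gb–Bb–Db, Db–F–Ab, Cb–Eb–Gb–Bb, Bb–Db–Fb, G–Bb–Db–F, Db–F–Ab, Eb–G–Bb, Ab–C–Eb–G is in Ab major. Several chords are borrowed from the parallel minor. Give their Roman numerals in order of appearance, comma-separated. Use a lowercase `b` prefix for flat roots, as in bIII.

v7, bIIImaj7, ii°

In Ab major the diatonic chords are Ab, Bbm, Cm, Db, Eb, Fm, Gdim. Of the given chords, Ab–C–Eb–G = Abmaj7, F–Ab–C = Fm, Db–F–Ab = Db, G–Bb–Db–F = Gm7b5 and Eb–G–Bb = Eb are diatonic. But Eb–Gb–Bb–Db is foreign: the diatonic V on degree 5 is Eb, whereas Ebm7 comes from Ab minor. It is labeled v7. Cb–Eb–Gb–Bb doesn't fit — on degree 3 Ab major would have Cm (iii). Cbmaj7 is the degree-3 chord of Ab minor, so it is the borrowed bIIImaj7. Bb–Db–Fb doesn't fit — on degree 2 Ab major would have Bbm (ii). Bbdim is the degree-2 chord of Ab minor, so it is the borrowed ii°.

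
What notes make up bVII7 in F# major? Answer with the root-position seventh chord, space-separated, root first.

Scale degree 7 in F# major is E#. bVII7 uses the lowered form, E, taken from F# minor. In F# minor the chord on E is E–G#–B–D.

E G# B D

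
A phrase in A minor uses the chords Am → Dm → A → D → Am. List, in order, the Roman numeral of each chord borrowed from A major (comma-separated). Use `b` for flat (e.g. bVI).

I, IV

A minor has the diatonic set Am, Bdim, C, Dm, E, F, G (with V from harmonic minor). Of the given chords, Am and Dm are diatonic. But A (A–C#–E) is foreign: the diatonic i on degree 1 is Am, whereas A comes from A major. It is labeled I. D (D–F#–A) doesn't fit — on degree 4 A minor would have Dm (iv). D is the degree-4 chord of A major, so it is the borrowed IV.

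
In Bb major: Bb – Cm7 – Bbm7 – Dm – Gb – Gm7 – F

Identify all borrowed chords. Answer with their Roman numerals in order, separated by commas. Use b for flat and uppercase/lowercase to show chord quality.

The diatonic triads in Bb major are Bb, Cm, Dm, Eb, F, Gm, Adim. Bb, Cm7, Dm, Gm7 and F all belong to that set. Bbm7 (Bb–Db–F–Ab) is not: scale degree 1 in Bb major carries Bb (I). In Bb minor the chord on that degree is Bbm7, so here it functions as i7, borrowed from the parallel minor. Gb (Gb–Bb–Db) doesn't fit — on degree 6 Bb major would have Gm (vi). Gb is the degree-6 chord of Bb minor, so it is the borrowed bVI.

i7, bVI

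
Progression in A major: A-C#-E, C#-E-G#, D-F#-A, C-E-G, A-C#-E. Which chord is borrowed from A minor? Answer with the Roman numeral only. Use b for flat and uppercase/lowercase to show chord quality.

bIII

In A major the diatonic chords are A, Bm, C#m, D, E, F#m, G#dim. A–C#–E = A, C#–E–G# = C#m and D–F#–A = D all belong to that set. C–E–G doesn't fit — on degree 3 A major would have C#m (iii). C is the degree-3 chord of A minor, so it is the borrowed bIII.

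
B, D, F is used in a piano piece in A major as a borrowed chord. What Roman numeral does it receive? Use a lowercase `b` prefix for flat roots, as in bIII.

ii°

The root B is the diatonic 2nd degree of A major; the borrowing shows in the chord quality. Diatonically A major has Bm (ii) on that degree; B–D–F is instead the diminished chord native to A minor, so it takes the label ii°.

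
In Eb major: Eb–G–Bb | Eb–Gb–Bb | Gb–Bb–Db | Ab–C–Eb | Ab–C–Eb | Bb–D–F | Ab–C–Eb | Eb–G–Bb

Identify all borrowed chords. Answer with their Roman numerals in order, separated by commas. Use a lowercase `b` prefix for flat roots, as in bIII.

Eb major has the diatonic set Eb, Fm, Gm, Ab, Bb, Cm, Ddim. Eb–G–Bb = Eb, Ab–C–Eb = Ab and Bb–D–F = Bb all belong to that set. Eb–Gb–Bb doesn't fit — on degree 1 Eb major would have Eb (I). Ebm is the degree-1 chord of Eb minor, so it is the borrowed i. Gb–Bb–Db is not: scale degree 3 in Eb major carries Gm (iii). In Eb minor the chord on that degree is Gb, so here it functions as bIII, borrowed from the parallel minor.

i, bIII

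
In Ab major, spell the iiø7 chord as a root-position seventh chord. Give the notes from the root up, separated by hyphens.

The root, Bb, is scale degree 2 — the same note in Ab major and Ab minor; only the chord quality changes. In Ab minor the chord on Bb is Bb–Db–Fb–Ab.

Bb-Db-Fb-Ab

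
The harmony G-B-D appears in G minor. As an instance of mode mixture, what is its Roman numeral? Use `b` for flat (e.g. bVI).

The root G is the diatonic 1st degree of G minor; the borrowing shows in the chord quality. G–B–D is a major chord — the form found in G major, not the diatonic i (Gm). Borrowed into G minor it is written I.

I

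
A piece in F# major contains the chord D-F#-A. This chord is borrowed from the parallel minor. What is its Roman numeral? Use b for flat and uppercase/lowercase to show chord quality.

D is the lowered form of scale degree 6 in F# major (the diatonic degree 6 is D#). D–F#–A is a major chord — the form found in F# minor, not the diatonic vi (D#m). Borrowed into F# major it is written bVI.

bVI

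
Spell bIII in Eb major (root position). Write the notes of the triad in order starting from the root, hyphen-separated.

Gb-Bb-Db

bIII is built on the lowered scale degree 3. In Eb major degree 3 is G; lowered it becomes Gb. Building the major chord from the parallel minor on Gb: Gb–Bb–Db.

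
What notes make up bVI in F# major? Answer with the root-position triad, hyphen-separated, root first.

D-F#-A

bVI is built on the lowered scale degree 6. In F# major degree 6 is D#; lowered it becomes D. Stacking thirds in F# minor on D gives D–F#–A.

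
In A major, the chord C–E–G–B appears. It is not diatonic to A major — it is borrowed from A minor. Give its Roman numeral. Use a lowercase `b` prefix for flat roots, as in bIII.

C is the lowered form of scale degree 3 in A major (the diatonic degree 3 is C#). C–E–G–B is a major-seventh chord — the form found in A minor, not the diatonic iii (C#m). Borrowed into A major it is written bIIImaj7.

bIIImaj7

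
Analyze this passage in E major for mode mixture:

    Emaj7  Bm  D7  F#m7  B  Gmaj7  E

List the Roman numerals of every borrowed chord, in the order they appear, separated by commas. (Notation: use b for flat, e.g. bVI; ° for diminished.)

E major has the diatonic set E, F#m, G#m, A, B, C#m, D#dim. Emaj7, F#m7, B and E all belong to that set. Bm (B–D–F#) is not: scale degree 5 in E major carries B (V). In E minor the chord on that degree is Bm, so here it functions as v, borrowed from the parallel minor. D7 (D–F#–A–C) doesn't fit — on degree 7 E major would have D#dim (vii°). D7 is the degree-7 chord of E minor, so it is the borrowed bVII7. Gmaj7 (G–B–D–F#) is not: scale degree 3 in E major carries G#m (iii). In E minor the chord on that degree is Gmaj7, so here it functions as bIIImaj7, borrowed from the parallel minor.

v, bVII7, bIIImaj7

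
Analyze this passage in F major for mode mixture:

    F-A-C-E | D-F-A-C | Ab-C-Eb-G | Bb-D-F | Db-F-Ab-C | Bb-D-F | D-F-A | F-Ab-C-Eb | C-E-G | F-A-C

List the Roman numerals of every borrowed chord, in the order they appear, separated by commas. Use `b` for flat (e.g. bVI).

The diatonic triads in F major are F, Gm, Am, Bb, C, Dm, Edim. F–A–C–E = Fmaj7, D–F–A–C = Dm7, Bb–D–F = Bb, D–F–A = Dm, C–E–G = C and F–A–C = F all belong to that set. But Ab–C–Eb–G is foreign: the diatonic iii on degree 3 is Am, whereas Abmaj7 comes from F minor. It is labeled bIIImaj7. Db–F–Ab–C is not: scale degree 6 in F major carries Dm (vi). In F minor the chord on that degree is Dbmaj7, so here it functions as bVImaj7, borrowed from the parallel minor. F–Ab–C–Eb doesn't fit — on degree 1 F major would have F (I). Fm7 is the degree-1 chord of F minor, so it is the borrowed i7.

bIIImaj7, bVImaj7, i7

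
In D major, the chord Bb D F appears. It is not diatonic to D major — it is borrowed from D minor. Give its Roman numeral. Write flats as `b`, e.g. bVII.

Bb is the lowered form of scale degree 6 in D major (the diatonic degree 6 is B). Bb–D–F is a major chord — the form found in D minor, not the diatonic vi (Bm). Borrowed into D major it is written bVI.

bVI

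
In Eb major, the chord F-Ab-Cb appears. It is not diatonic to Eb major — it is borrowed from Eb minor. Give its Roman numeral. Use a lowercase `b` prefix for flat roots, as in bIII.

ii°

F is scale degree 2 in Eb major. Diatonically Eb major has Fm (ii) on that degree; F–Ab–Cb is instead the diminished chord native to Eb minor, so it takes the label ii°.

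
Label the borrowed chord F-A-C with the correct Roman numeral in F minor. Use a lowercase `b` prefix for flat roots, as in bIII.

The root F is the diatonic 1st degree of F minor; the borrowing shows in the chord quality. Diatonically F minor has Fm (i) on that degree; F–A–C is instead the major chord native to F major, so it takes the label I.

I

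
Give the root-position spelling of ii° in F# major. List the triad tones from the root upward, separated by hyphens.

ii° is built on scale degree 2, which is G# in both F# major and its parallel. Stacking thirds in F# minor on G# gives G#–B–D.

G#-B-D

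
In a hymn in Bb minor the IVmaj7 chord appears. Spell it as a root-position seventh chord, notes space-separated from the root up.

IVmaj7 is built on scale degree 4, which is Eb in both Bb minor and its parallel. Building the major-seventh chord from the parallel major on Eb: Eb–G–Bb–D.

Eb G Bb D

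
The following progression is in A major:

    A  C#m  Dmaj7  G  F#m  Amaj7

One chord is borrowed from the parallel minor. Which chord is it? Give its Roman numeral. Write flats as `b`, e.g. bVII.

bVII

A major has the diatonic set A, Bm, C#m, D, E, F#m, G#dim. Of the given chords, A, C#m, Dmaj7, F#m and Amaj7 are diatonic. But G (G–B–D) is foreign: the diatonic vii° on degree 7 is G#dim, whereas G comes from A minor. It is labeled bVII.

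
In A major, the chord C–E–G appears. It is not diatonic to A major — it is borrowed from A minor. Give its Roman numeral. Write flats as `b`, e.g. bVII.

bIII

In A major scale degree 3 is C#; C is its lowered form, from A minor. Diatonically A major has C#m (iii) on that degree; C–E–G is instead the major chord native to A minor, so it takes the label bIII.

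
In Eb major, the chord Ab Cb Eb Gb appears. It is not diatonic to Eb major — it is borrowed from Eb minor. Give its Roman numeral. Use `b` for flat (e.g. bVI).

Ab is scale degree 4 in Eb major. Diatonically Eb major has Ab (IV) on that degree; Ab–Cb–Eb–Gb is instead the minor-seventh chord native to Eb minor, so it takes the label iv7.

iv7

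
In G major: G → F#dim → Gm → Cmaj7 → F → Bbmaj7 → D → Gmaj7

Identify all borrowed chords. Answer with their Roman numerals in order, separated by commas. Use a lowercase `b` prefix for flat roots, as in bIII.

i, bVII, bIIImaj7

In G major the diatonic chords are G, Am, Bm, C, D, Em, F#dim. G, F#dim, Cmaj7, D and Gmaj7 are all diatonic. But Gm (G–Bb–D) is foreign: the diatonic I on degree 1 is G, whereas Gm comes from G minor. It is labeled i. F (F–A–C) doesn't fit — on degree 7 G major would have F#dim (vii°). F is the degree-7 chord of G minor, so it is the borrowed bVII. Bbmaj7 (Bb–D–F–A) is not: scale degree 3 in G major carries Bm (iii). In G minor the chord on that degree is Bbmaj7, so here it functions as bIIImaj7, borrowed from the parallel minor.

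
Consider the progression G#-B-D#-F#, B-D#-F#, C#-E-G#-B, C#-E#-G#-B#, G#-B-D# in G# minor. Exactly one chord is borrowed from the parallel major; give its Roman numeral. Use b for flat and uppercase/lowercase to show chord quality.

IVmaj7

G# minor has the diatonic set G#m, A#dim, B, C#m, D#, E, F# (with V from harmonic minor). G#–B–D#–F# = G#m7, B–D#–F# = B, C#–E–G#–B = C#m7 and G#–B–D# = G#m all belong to that set. But C#–E#–G#–B# is foreign: the diatonic iv on degree 4 is C#m, whereas C#maj7 comes from G# major. It is labeled IVmaj7.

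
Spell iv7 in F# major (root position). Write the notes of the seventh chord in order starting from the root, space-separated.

iv7 is built on scale degree 4, which is B in both F# major and its parallel. Stacking thirds in F# minor on B gives B–D–F#–A.

B D F# A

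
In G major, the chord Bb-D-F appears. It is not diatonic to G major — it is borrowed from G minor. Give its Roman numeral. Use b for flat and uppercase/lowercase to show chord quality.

Bb is the lowered form of scale degree 3 in G major (the diatonic degree 3 is B). Diatonically G major has Bm (iii) on that degree; Bb–D–F is instead the major chord native to G minor, so it takes the label bIII.

bIII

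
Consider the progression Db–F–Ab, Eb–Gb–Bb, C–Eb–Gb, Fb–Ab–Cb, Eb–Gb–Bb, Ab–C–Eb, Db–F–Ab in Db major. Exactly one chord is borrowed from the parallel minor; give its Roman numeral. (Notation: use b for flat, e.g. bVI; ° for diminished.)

In Db major the diatonic chords are Db, Ebm, Fm, Gb, Ab, Bbm, Cdim. Of the given chords, Db–F–Ab = Db, Eb–Gb–Bb = Ebm, C–Eb–Gb = Cdim and Ab–C–Eb = Ab are diatonic. But Fb–Ab–Cb is foreign: the diatonic iii on degree 3 is Fm, whereas Fb comes from Db minor. It is labeled bIII.

bIII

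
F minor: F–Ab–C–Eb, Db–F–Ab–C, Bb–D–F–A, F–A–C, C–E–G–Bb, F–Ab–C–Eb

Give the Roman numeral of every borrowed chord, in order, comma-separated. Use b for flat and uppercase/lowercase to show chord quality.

IVmaj7, I

The diatonic triads in F minor (with V from harmonic minor) are Fm, Gdim, Ab, Bbm, C, Db, Eb. F–Ab–C–Eb = Fm7, Db–F–Ab–C = Dbmaj7 and C–E–G–Bb = C7 are all diatonic. But Bb–D–F–A is foreign: the diatonic iv on degree 4 is Bbm, whereas Bbmaj7 comes from F major. It is labeled IVmaj7. But F–A–C is foreign: the diatonic i on degree 1 is Fm, whereas F comes from F major. It is labeled I.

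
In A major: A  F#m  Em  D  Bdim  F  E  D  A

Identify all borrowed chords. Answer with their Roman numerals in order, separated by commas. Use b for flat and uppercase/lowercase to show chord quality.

v, ii°, bVI

A major has the diatonic set A, Bm, C#m, D, E, F#m, G#dim. A, F#m, D and E are all diatonic. But Em (E–G–B) is foreign: the diatonic V on degree 5 is E, whereas Em comes from A minor. It is labeled v. But Bdim (B–D–F) is foreign: the diatonic ii on degree 2 is Bm, whereas Bdim comes from A minor. It is labeled ii°. F (F–A–C) doesn't fit — on degree 6 A major would have F#m (vi). F is the degree-6 chord of A minor, so it is the borrowed bVI.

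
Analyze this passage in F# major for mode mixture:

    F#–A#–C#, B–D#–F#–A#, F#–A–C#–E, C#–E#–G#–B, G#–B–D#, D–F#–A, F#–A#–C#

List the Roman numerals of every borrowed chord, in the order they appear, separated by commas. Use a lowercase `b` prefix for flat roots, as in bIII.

i7, bVI

In F# major the diatonic chords are F#, G#m, A#m, B, C#, D#m, E#dim. F#–A#–C# = F#, B–D#–F#–A# = Bmaj7, C#–E#–G#–B = C#7 and G#–B–D# = G#m are all diatonic. But F#–A–C#–E is foreign: the diatonic I on degree 1 is F#, whereas F#m7 comes from F# minor. It is labeled i7. But D–F#–A is foreign: the diatonic vi on degree 6 is D#m, whereas D comes from F# minor. It is labeled bVI.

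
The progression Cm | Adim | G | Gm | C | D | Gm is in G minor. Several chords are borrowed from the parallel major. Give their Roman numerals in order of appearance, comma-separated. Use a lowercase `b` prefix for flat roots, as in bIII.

In G minor (with V from harmonic minor) the diatonic chords are Gm, Adim, Bb, Cm, D, Eb, F. Of the given chords, Cm, Adim, Gm and D are diatonic. G (G–B–D) is not: scale degree 1 in G minor carries Gm (i). In G major the chord on that degree is G, so here it functions as I, borrowed from the parallel major. But C (C–E–G) is foreign: the diatonic iv on degree 4 is Cm, whereas C comes from G major. It is labeled IV.

I, IV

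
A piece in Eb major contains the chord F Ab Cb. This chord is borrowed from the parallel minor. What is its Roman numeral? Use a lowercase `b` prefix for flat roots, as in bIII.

ii°

F is scale degree 2 in Eb major. F–Ab–Cb is a diminished chord — the form found in Eb minor, not the diatonic ii (Fm). Borrowed into Eb major it is written ii°.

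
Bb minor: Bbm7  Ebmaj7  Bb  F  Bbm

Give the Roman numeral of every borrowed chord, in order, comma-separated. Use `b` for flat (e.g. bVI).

In Bb minor (with V from harmonic minor) the diatonic chords are Bbm, Cdim, Db, Ebm, F, Gb, Ab. Bbm7, F and Bbm are all diatonic. But Ebmaj7 (Eb–G–Bb–D) is foreign: the diatonic iv on degree 4 is Ebm, whereas Ebmaj7 comes from Bb major. It is labeled IVmaj7. But Bb (Bb–D–F) is foreign: the diatonic i on degree 1 is Bbm, whereas Bb comes from Bb major. It is labeled I.

IVmaj7, I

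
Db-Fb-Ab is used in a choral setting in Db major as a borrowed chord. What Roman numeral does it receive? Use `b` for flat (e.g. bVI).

i

Db is scale degree 1 in Db major. The diatonic chord on degree 1 would be Db (I), but Db–Fb–Ab is the minor chord from Db minor. As a borrowed chord it is labeled i.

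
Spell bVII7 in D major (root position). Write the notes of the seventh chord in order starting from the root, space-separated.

C E G Bb

Scale degree 7 in D major is C#. bVII7 uses the lowered form, C, taken from D minor. Building the dominant-seventh chord from the parallel minor on C: C–E–G–Bb.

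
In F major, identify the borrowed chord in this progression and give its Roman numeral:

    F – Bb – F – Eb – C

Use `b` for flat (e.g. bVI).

bVII

In F major the diatonic chords are F, Gm, Am, Bb, C, Dm, Edim. F, Bb and C all belong to that set. Eb (Eb–G–Bb) is not: scale degree 7 in F major carries Edim (vii°). In F minor the chord on that degree is Eb, so here it functions as bVII, borrowed from the parallel minor.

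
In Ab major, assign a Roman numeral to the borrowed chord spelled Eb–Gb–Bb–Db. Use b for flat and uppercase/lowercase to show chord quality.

The root Eb is the diatonic 5th degree of Ab major; the borrowing shows in the chord quality. Eb–Gb–Bb–Db is a minor-seventh chord — the form found in Ab minor, not the diatonic V (Eb). Borrowed into Ab major it is written v7.

v7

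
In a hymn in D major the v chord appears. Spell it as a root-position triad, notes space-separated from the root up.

A C E

v is built on scale degree 5, which is A in both D major and its parallel. Building the minor chord from the parallel minor on A: A–C–E.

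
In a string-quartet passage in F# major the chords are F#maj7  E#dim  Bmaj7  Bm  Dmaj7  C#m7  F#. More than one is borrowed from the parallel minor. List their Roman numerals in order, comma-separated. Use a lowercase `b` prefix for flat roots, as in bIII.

iv, bVImaj7, v7

F# major has the diatonic set F#, G#m, A#m, B, C#, D#m, E#dim. Of the given chords, F#maj7, E#dim, Bmaj7 and F# are diatonic. Bm (B–D–F#) doesn't fit — on degree 4 F# major would have B (IV). Bm is the degree-4 chord of F# minor, so it is the borrowed iv. Dmaj7 (D–F#–A–C#) is not: scale degree 6 in F# major carries D#m (vi). In F# minor the chord on that degree is Dmaj7, so here it functions as bVImaj7, borrowed from the parallel minor. C#m7 (C#–E–G#–B) is not: scale degree 5 in F# major carries C# (V). In F# minor the chord on that degree is C#m7, so here it functions as v7, borrowed from the parallel minor.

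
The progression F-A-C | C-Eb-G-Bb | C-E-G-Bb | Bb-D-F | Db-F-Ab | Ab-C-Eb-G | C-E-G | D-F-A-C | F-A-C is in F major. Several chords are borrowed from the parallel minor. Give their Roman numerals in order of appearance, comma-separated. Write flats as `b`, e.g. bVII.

F major has the diatonic set F, Gm, Am, Bb, C, Dm, Edim. F–A–C = F, C–E–G–Bb = C7, Bb–D–F = Bb, C–E–G = C and D–F–A–C = Dm7 are all diatonic. C–Eb–G–Bb doesn't fit — on degree 5 F major would have C (V). Cm7 is the degree-5 chord of F minor, so it is the borrowed v7. But Db–F–Ab is foreign: the diatonic vi on degree 6 is Dm, whereas Db comes from F minor. It is labeled bVI. Ab–C–Eb–G is not: scale degree 3 in F major carries Am (iii). In F minor the chord on that degree is Abmaj7, so here it functions as bIIImaj7, borrowed from the parallel minor.

v7, bVI, bIIImaj7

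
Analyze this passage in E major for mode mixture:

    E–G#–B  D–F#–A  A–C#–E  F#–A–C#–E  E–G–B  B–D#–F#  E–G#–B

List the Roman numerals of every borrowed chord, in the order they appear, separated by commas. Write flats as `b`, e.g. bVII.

E major has the diatonic set E, F#m, G#m, A, B, C#m, D#dim. E–G#–B = E, A–C#–E = A, F#–A–C#–E = F#m7 and B–D#–F# = B all belong to that set. But D–F#–A is foreign: the diatonic vii° on degree 7 is D#dim, whereas D comes from E minor. It is labeled bVII. E–G–B doesn't fit — on degree 1 E major would have E (I). Em is the degree-1 chord of E minor, so it is the borrowed i.

bVII, i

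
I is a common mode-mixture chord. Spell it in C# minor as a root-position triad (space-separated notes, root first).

C# E# G#

I is built on scale degree 1, which is C# in both C# minor and its parallel. Building the major chord from the parallel major on C#: C#–E#–G#.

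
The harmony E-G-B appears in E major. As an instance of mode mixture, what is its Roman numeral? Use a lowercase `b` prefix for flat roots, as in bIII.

i

E is scale degree 1 in E major. Diatonically E major has E (I) on that degree; E–G–B is instead the minor chord native to E minor, so it takes the label i.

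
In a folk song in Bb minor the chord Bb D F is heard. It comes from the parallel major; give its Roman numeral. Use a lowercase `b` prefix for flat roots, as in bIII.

I

Bb is scale degree 1 in Bb minor. Bb–D–F is a major chord — the form found in Bb major, not the diatonic i (Bbm). Borrowed into Bb minor it is written I.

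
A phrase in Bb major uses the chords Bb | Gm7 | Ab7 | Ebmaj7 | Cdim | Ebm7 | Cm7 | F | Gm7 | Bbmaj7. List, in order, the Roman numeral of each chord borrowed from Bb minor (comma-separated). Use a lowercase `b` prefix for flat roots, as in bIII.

bVII7, ii°, iv7

The diatonic triads in Bb major are Bb, Cm, Dm, Eb, F, Gm, Adim. Bb, Gm7, Ebmaj7, Cm7, F and Bbmaj7 are all diatonic. Ab7 (Ab–C–Eb–Gb) is not: scale degree 7 in Bb major carries Adim (vii°). In Bb minor the chord on that degree is Ab7, so here it functions as bVII7, borrowed from the parallel minor. Cdim (C–Eb–Gb) doesn't fit — on degree 2 Bb major would have Cm (ii). Cdim is the degree-2 chord of Bb minor, so it is the borrowed ii°. Ebm7 (Eb–Gb–Bb–Db) doesn't fit — on degree 4 Bb major would have Eb (IV). Ebm7 is the degree-4 chord of Bb minor, so it is the borrowed iv7.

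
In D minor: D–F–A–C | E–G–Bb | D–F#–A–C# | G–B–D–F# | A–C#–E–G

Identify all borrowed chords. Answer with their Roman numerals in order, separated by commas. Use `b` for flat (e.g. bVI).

Imaj7, IVmaj7

D minor has the diatonic set Dm, Edim, F, Gm, A, Bb, C (with V from harmonic minor). Of the given chords, D–F–A–C = Dm7, E–G–Bb = Edim and A–C#–E–G = A7 are diatonic. D–F#–A–C# is not: scale degree 1 in D minor carries Dm (i). In D major the chord on that degree is Dmaj7, so here it functions as Imaj7, borrowed from the parallel major. G–B–D–F# doesn't fit — on degree 4 D minor would have Gm (iv). Gmaj7 is the degree-4 chord of D major, so it is the borrowed IVmaj7.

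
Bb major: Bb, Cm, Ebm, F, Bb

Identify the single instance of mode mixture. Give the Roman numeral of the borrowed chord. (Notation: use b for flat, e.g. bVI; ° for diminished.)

In Bb major the diatonic chords are Bb, Cm, Dm, Eb, F, Gm, Adim. Of the given chords, Bb, Cm and F are diatonic. But Ebm (Eb–Gb–Bb) is foreign: the diatonic IV on degree 4 is Eb, whereas Ebm comes from Bb minor. It is labeled iv.

iv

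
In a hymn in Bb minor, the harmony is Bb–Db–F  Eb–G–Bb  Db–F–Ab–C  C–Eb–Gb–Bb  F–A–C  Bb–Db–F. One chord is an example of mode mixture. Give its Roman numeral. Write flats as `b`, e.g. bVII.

IV

Bb minor has the diatonic set Bbm, Cdim, Db, Ebm, F, Gb, Ab (with V from harmonic minor). Of the given chords, Bb–Db–F = Bbm, Db–F–Ab–C = Dbmaj7, C–Eb–Gb–Bb = Cm7b5 and F–A–C = F are diatonic. Eb–G–Bb is not: scale degree 4 in Bb minor carries Ebm (iv). In Bb major the chord on that degree is Eb, so here it functions as IV, borrowed from the parallel major.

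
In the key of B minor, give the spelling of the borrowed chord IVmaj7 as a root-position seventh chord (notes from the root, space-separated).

The root, E, is scale degree 4 — the same note in B minor and B major; only the chord quality changes. In B major the chord on E is E–G#–B–D#.

E G# B D#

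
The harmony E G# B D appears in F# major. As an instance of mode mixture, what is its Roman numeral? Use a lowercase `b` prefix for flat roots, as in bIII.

E is the lowered form of scale degree 7 in F# major (the diatonic degree 7 is E#). The diatonic chord on degree 7 would be E#dim (vii°), but E–G#–B–D is the dominant-seventh chord from F# minor. As a borrowed chord it is labeled bVII7.

bVII7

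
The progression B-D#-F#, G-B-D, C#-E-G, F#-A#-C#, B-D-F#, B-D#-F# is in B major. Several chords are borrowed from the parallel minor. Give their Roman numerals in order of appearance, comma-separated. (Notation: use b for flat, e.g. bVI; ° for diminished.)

B major has the diatonic set B, C#m, D#m, E, F#, G#m, A#dim. B–D#–F# = B and F#–A#–C# = F# are both diatonic. G–B–D is not: scale degree 6 in B major carries G#m (vi). In B minor the chord on that degree is G, so here it functions as bVI, borrowed from the parallel minor. C#–E–G doesn't fit — on degree 2 B major would have C#m (ii). C#dim is the degree-2 chord of B minor, so it is the borrowed ii°. But B–D–F# is foreign: the diatonic I on degree 1 is B, whereas Bm comes from B minor. It is labeled i.

bVI, ii°, i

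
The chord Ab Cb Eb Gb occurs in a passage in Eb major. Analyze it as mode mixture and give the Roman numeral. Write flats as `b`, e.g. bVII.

iv7

The root Ab is the diatonic 4th degree of Eb major; the borrowing shows in the chord quality. Diatonically Eb major has Ab (IV) on that degree; Ab–Cb–Eb–Gb is instead the minor-seventh chord native to Eb minor, so it takes the label iv7.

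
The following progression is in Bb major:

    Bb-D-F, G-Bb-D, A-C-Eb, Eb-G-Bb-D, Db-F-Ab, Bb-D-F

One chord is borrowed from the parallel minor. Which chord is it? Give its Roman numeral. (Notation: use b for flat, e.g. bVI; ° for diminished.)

Bb major has the diatonic set Bb, Cm, Dm, Eb, F, Gm, Adim. Bb–D–F = Bb, G–Bb–D = Gm, A–C–Eb = Adim and Eb–G–Bb–D = Ebmaj7 all belong to that set. Db–F–Ab is not: scale degree 3 in Bb major carries Dm (iii). In Bb minor the chord on that degree is Db, so here it functions as bIII, borrowed from the parallel minor.

bIII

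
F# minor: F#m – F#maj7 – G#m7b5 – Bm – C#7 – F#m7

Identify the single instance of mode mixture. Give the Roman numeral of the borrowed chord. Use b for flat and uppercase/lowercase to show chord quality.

Imaj7

F# minor has the diatonic set F#m, G#dim, A, Bm, C#, D, E (with V from harmonic minor). Of the given chords, F#m, G#m7b5, Bm, C#7 and F#m7 are diatonic. F#maj7 (F#–A#–C#–E#) doesn't fit — on degree 1 F# minor would have F#m (i). F#maj7 is the degree-1 chord of F# major, so it is the borrowed Imaj7.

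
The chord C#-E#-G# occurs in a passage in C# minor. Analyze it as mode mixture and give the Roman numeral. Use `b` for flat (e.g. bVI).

C# is scale degree 1 in C# minor. Diatonically C# minor has C#m (i) on that degree; C#–E#–G# is instead the major chord native to C# major, so it takes the label I.

I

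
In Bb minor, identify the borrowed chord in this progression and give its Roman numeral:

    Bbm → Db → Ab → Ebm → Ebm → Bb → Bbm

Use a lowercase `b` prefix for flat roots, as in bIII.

I

In Bb minor (with V from harmonic minor) the diatonic chords are Bbm, Cdim, Db, Ebm, F, Gb, Ab. Bbm, Db, Ab and Ebm all belong to that set. Bb (Bb–D–F) doesn't fit — on degree 1 Bb minor would have Bbm (i). Bb is the degree-1 chord of Bb major, so it is the borrowed I.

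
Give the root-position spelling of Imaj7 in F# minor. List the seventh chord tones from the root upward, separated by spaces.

Imaj7 is built on scale degree 1, which is F# in both F# minor and its parallel. In F# major the chord on F# is F#–A#–C#–E#.

F# A# C# E#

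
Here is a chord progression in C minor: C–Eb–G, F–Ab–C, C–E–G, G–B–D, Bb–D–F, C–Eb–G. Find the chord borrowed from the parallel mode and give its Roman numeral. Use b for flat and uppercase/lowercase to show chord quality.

C minor has the diatonic set Cm, Ddim, Eb, Fm, G, Ab, Bb (with V from harmonic minor). C–Eb–G = Cm, F–Ab–C = Fm, G–B–D = G and Bb–D–F = Bb all belong to that set. C–E–G doesn't fit — on degree 1 C minor would have Cm (i). C is the degree-1 chord of C major, so it is the borrowed I.

I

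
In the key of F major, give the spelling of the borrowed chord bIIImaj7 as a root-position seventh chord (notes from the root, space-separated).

Ab C Eb G

bIIImaj7 is built on the lowered scale degree 3. In F major degree 3 is A; lowered it becomes Ab. Stacking thirds in F minor on Ab gives Ab–C–Eb–G.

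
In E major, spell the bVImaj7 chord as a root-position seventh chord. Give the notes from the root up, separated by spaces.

bVImaj7 is built on the lowered scale degree 6. In E major degree 6 is C#; lowered it becomes C. In E minor the chord on C is C–E–G–B.

C E G B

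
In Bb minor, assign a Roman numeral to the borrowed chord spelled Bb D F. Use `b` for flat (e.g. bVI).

I

The root Bb is the diatonic 1st degree of Bb minor; the borrowing shows in the chord quality. Diatonically Bb minor has Bbm (i) on that degree; Bb–D–F is instead the major chord native to Bb major, so it takes the label I.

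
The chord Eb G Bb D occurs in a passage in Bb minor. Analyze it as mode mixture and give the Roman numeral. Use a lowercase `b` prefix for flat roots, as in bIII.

IVmaj7

Eb is scale degree 4 in Bb minor. Diatonically Bb minor has Ebm (iv) on that degree; Eb–G–Bb–D is instead the major-seventh chord native to Bb major, so it takes the label IVmaj7.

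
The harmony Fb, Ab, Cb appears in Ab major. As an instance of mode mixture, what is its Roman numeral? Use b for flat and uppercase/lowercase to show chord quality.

bVI

In Ab major scale degree 6 is F; Fb is its lowered form, from Ab minor. Fb–Ab–Cb is a major chord — the form found in Ab minor, not the diatonic vi (Fm). Borrowed into Ab major it is written bVI.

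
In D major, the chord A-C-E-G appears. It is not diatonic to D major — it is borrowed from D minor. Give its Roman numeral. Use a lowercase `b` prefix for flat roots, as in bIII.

v7

A is scale degree 5 in D major. The diatonic chord on degree 5 would be A (V), but A–C–E–G is the minor-seventh chord from D minor. As a borrowed chord it is labeled v7.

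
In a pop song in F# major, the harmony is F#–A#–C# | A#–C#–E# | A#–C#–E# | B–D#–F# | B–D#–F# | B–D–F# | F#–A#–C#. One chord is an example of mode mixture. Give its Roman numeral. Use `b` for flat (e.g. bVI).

iv

F# major has the diatonic set F#, G#m, A#m, B, C#, D#m, E#dim. Of the given chords, F#–A#–C# = F#, A#–C#–E# = A#m and B–D#–F# = B are diatonic. B–D–F# is not: scale degree 4 in F# major carries B (IV). In F# minor the chord on that degree is Bm, so here it functions as iv, borrowed from the parallel minor.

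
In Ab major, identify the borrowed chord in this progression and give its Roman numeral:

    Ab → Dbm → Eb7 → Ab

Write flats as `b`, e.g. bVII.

iv

In Ab major the diatonic chords are Ab, Bbm, Cm, Db, Eb, Fm, Gdim. Of the given chords, Ab and Eb7 are diatonic. Dbm (Db–Fb–Ab) doesn't fit — on degree 4 Ab major would have Db (IV). Dbm is the degree-4 chord of Ab minor, so it is the borrowed iv.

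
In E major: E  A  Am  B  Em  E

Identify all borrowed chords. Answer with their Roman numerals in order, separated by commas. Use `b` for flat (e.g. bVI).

The diatonic triads in E major are E, F#m, G#m, A, B, C#m, D#dim. E, A and B all belong to that set. But Am (A–C–E) is foreign: the diatonic IV on degree 4 is A, whereas Am comes from E minor. It is labeled iv. Em (E–G–B) is not: scale degree 1 in E major carries E (I). In E minor the chord on that degree is Em, so here it functions as i, borrowed from the parallel minor.

iv, i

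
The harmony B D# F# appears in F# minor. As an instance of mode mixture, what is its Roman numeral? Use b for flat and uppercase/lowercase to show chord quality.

B is scale degree 4 in F# minor. The diatonic chord on degree 4 would be Bm (iv), but B–D#–F# is the major chord from F# major. As a borrowed chord it is labeled IV.

IV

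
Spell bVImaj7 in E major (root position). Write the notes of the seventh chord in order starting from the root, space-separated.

Scale degree 6 in E major is C#. bVImaj7 uses the lowered form, C, taken from E minor. Stacking thirds in E minor on C gives C–E–G–B.

C E G B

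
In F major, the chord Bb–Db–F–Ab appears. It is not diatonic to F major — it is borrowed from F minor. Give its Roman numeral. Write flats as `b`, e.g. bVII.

iv7

The root Bb is the diatonic 4th degree of F major; the borrowing shows in the chord quality. The diatonic chord on degree 4 would be Bb (IV), but Bb–Db–F–Ab is the minor-seventh chord from F minor. As a borrowed chord it is labeled iv7.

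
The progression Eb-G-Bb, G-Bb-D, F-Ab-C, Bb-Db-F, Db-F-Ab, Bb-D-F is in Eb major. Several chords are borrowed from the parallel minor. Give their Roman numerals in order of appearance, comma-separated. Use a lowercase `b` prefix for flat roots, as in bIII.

Eb major has the diatonic set Eb, Fm, Gm, Ab, Bb, Cm, Ddim. Of the given chords, Eb–G–Bb = Eb, G–Bb–D = Gm, F–Ab–C = Fm and Bb–D–F = Bb are diatonic. Bb–Db–F doesn't fit — on degree 5 Eb major would have Bb (V). Bbm is the degree-5 chord of Eb minor, so it is the borrowed v. Db–F–Ab doesn't fit — on degree 7 Eb major would have Ddim (vii°). Db is the degree-7 chord of Eb minor, so it is the borrowed bVII.

v, bVII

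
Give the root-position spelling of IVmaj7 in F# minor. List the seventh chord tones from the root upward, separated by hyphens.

The root, B, is scale degree 4 — the same note in F# minor and F# major; only the chord quality changes. Building the major-seventh chord from the parallel major on B: B–D#–F#–A#.

B-D#-F#-A#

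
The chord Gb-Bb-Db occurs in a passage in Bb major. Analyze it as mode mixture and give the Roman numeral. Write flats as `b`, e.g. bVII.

In Bb major scale degree 6 is G; Gb is its lowered form, from Bb minor. The diatonic chord on degree 6 would be Gm (vi), but Gb–Bb–Db is the major chord from Bb minor. As a borrowed chord it is labeled bVI.

bVI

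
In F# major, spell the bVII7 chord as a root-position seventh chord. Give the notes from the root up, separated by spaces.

The root of bVII7 is the lowered 7th degree: E# becomes E. Building the dominant-seventh chord from the parallel minor on E: E–G#–B–D.

E G# B D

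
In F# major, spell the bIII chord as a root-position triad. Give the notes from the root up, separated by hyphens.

A-C#-E

Scale degree 3 in F# major is A#. bIII uses the lowered form, A, taken from F# minor. In F# minor the chord on A is A–C#–E.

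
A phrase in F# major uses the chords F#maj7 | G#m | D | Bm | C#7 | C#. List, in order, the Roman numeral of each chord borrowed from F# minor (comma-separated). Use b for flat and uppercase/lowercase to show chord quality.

F# major has the diatonic set F#, G#m, A#m, B, C#, D#m, E#dim. F#maj7, G#m, C#7 and C# all belong to that set. D (D–F#–A) is not: scale degree 6 in F# major carries D#m (vi). In F# minor the chord on that degree is D, so here it functions as bVI, borrowed from the parallel minor. Bm (B–D–F#) is not: scale degree 4 in F# major carries B (IV). In F# minor the chord on that degree is Bm, so here it functions as iv, borrowed from the parallel minor.

bVI, iv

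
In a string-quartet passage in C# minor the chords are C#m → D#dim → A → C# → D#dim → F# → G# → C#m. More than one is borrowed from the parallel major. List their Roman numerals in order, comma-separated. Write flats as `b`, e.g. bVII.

C# minor has the diatonic set C#m, D#dim, E, F#m, G#, A, B (with V from harmonic minor). Of the given chords, C#m, D#dim, A and G# are diatonic. C# (C#–E#–G#) is not: scale degree 1 in C# minor carries C#m (i). In C# major the chord on that degree is C#, so here it functions as I, borrowed from the parallel major. F# (F#–A#–C#) doesn't fit — on degree 4 C# minor would have F#m (iv). F# is the degree-4 chord of C# major, so it is the borrowed IV.

I, IV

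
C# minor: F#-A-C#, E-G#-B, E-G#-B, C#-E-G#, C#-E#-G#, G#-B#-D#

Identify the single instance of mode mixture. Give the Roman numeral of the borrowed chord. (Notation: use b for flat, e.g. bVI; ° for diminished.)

C# minor has the diatonic set C#m, D#dim, E, F#m, G#, A, B (with V from harmonic minor). F#–A–C# = F#m, E–G#–B = E, C#–E–G# = C#m and G#–B#–D# = G# are all diatonic. C#–E#–G# doesn't fit — on degree 1 C# minor would have C#m (i). C# is the degree-1 chord of C# major, so it is the borrowed I.

I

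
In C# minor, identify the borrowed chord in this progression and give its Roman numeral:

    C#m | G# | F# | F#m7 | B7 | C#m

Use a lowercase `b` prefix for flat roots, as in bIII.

IV

The diatonic triads in C# minor (with V from harmonic minor) are C#m, D#dim, E, F#m, G#, A, B. Of the given chords, C#m, G#, F#m7 and B7 are diatonic. F# (F#–A#–C#) doesn't fit — on degree 4 C# minor would have F#m (iv). F# is the degree-4 chord of C# major, so it is the borrowed IV.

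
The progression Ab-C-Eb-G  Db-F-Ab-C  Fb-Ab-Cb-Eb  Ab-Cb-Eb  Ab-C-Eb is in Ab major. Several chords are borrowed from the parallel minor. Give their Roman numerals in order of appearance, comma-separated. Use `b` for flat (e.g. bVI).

In Ab major the diatonic chords are Ab, Bbm, Cm, Db, Eb, Fm, Gdim. Of the given chords, Ab–C–Eb–G = Abmaj7, Db–F–Ab–C = Dbmaj7 and Ab–C–Eb = Ab are diatonic. Fb–Ab–Cb–Eb doesn't fit — on degree 6 Ab major would have Fm (vi). Fbmaj7 is the degree-6 chord of Ab minor, so it is the borrowed bVImaj7. But Ab–Cb–Eb is foreign: the diatonic I on degree 1 is Ab, whereas Abm comes from Ab minor. It is labeled i.

bVImaj7, i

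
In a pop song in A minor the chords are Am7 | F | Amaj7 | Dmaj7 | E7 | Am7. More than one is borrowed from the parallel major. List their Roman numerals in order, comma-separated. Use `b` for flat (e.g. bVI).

Imaj7, IVmaj7

A minor has the diatonic set Am, Bdim, C, Dm, E, F, G (with V from harmonic minor). Of the given chords, Am7, F and E7 are diatonic. But Amaj7 (A–C#–E–G#) is foreign: the diatonic i on degree 1 is Am, whereas Amaj7 comes from A major. It is labeled Imaj7. Dmaj7 (D–F#–A–C#) is not: scale degree 4 in A minor carries Dm (iv). In A major the chord on that degree is Dmaj7, so here it functions as IVmaj7, borrowed from the parallel major.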